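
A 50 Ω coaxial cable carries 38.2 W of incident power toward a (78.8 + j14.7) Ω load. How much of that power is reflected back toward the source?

|Γ| = |(28.8 + j14.7)/(128.8 + j14.7)| = 0.249
|Γ|² = 0.0622
P_refl = |Γ|²·P_inc = 2.38 W, P_del = (1 − |Γ|²)·P_inc = 35.8 W

P_reflected ≈ 2.38 W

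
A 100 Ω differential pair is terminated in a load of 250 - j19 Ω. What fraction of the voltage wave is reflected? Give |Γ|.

|Γ| ≈ 0.431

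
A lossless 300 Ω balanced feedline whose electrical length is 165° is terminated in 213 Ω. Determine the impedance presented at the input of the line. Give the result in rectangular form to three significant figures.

tan(βl) = tan(165°) = -0.268
Z_in = Z_0·(Z_L + jZ_0·tanβl)/(Z_0 + jZ_L·tanβl)
     = 300·(213 − j80.4)/(300 − j57.1)

Z_in ≈ 220 − j38.5 Ω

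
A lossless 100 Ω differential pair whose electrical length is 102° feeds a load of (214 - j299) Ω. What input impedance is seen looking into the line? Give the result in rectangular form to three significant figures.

Z_in ≈ 18.2 + j44.9 Ω

tan(βl) = tan(102°) = -4.7
Z_in = Z_0·(Z_L + jZ_0·tanβl)/(Z_0 + jZ_L·tanβl)
     = 100·(214 − j769)/(-1310 − j1010)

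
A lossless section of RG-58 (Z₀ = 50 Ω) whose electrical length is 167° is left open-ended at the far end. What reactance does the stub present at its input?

X_in ≈ 217 Ω (inductive)

tan(βl) = -0.231
For an open-ended stub, Z_in = −jZ_0·cot(βl) = −jZ_0/tan(βl)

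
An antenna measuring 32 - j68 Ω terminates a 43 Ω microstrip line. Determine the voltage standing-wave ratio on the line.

Γ = (Z_L − Z_0)/(Z_L + Z_0) = (-11 − j68)/(75 − j68)
|Γ| = 68.9/101 = 0.68
VSWR = (1 + |Γ|)/(1 − |Γ|) = 1.68/0.32

VSWR ≈ 5.26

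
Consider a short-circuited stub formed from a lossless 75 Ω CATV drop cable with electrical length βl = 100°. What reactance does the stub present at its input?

tan(βl) = -5.67
For a short-circuited stub, Z_in = jZ_0·tan(βl)

X_in ≈ -425 Ω (capacitive)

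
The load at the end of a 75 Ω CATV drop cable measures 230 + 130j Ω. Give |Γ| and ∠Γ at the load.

Γ ≈ 0.61 ∠ 16.9°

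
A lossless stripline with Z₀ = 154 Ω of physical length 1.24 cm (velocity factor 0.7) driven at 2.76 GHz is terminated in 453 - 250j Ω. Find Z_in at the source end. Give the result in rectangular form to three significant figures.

λ = v/f = 0.7·c / 2.76 GHz = 0.0761 m
βl = 2π·l/λ = 2π × 0.163 = 58.7°
tan(βl) = tan(58.7°) = 1.64
Z_in = Z_0·(Z_L + jZ_0·tanβl)/(Z_0 + jZ_L·tanβl)
     = 154·(453 + j2.98)/(565 + j744)

Z_in ≈ 45.5 − j59.2 Ω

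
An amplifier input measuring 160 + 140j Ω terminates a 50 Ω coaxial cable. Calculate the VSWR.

VSWR ≈ 5.79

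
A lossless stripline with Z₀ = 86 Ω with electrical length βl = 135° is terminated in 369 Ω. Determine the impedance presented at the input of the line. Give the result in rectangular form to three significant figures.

Z_in ≈ 38 + j77.1 Ω

tan(βl) = tan(135°) = -1
Z_in = Z_0·(Z_L + jZ_0·tanβl)/(Z_0 + jZ_L·tanβl)
     = 86·(369 − j86)/(86 − j369)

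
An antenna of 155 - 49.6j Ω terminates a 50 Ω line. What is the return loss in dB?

RL ≈ 5.18 dB

Γ = (105 − j49.6)/(205 − j49.6), |Γ| = 0.551
RL = −20·log₁₀|Γ| = −20·log₁₀(0.551)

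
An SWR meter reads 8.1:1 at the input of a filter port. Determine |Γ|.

|Γ| ≈ 0.78

|Γ| = (S − 1)/(S + 1) = (8.1 − 1)/(8.1 + 1) = 7.1/9.1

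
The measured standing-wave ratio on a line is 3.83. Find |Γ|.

|Γ| ≈ 0.586

|Γ| = (S − 1)/(S + 1) = (3.83 − 1)/(3.83 + 1) = 2.83/4.83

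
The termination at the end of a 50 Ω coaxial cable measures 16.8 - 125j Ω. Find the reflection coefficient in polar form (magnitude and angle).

Γ = (Z_L − Z_0)/(Z_L + Z_0) = (-33.2 − j125)/(66.8 − j125)
|Γ| = 129/142 = 0.913

Γ ≈ 0.913 ∠ -43°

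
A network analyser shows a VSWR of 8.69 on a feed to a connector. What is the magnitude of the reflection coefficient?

|Γ| = (S − 1)/(S + 1) = (8.69 − 1)/(8.69 + 1) = 7.69/9.69

|Γ| ≈ 0.794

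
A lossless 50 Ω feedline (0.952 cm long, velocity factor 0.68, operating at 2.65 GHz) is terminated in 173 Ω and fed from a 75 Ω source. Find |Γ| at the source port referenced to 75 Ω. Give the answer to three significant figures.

|Γ| ≈ 0.581

λ = v/f = 0.68·c / 2.65 GHz = 0.077 m
βl = 2π·l/λ = 2π × 0.124 = 44.5°
tan(βl) = 0.983
Z_in = Z_0·(Z_L + jZ_0·tanβl)/(Z_0 + jZ_L·tanβl) = 27.1 − j42.9 Ω
Γ_s = (Z_in − Z_s)/(Z_in + Z_s) = (-47.9 − j42.9)/(102 − j42.9), |Γ_s| = 0.581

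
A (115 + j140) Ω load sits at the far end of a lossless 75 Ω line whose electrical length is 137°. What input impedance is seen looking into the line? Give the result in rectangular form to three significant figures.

Z_in ≈ 22.5 + j37.3 Ω

tan(βl) = tan(137°) = -0.933
Z_in = Z_0·(Z_L + jZ_0·tanβl)/(Z_0 + jZ_L·tanβl)
     = 75·(115 + j70.1)/(206 − j107)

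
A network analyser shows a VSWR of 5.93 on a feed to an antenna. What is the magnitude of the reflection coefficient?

|Γ| = (S − 1)/(S + 1) = (5.93 − 1)/(5.93 + 1) = 4.93/6.93

|Γ| ≈ 0.711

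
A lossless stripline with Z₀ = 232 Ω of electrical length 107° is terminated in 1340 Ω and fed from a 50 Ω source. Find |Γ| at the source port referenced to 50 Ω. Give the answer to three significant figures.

tan(βl) = -3.27
Z_in = Z_0·(Z_L + jZ_0·tanβl)/(Z_0 + jZ_L·tanβl) = 43.8 + j68.6 Ω
Γ_s = (Z_in − Z_s)/(Z_in + Z_s) = (-6.2 + j68.6)/(93.8 + j68.6), |Γ_s| = 0.593

|Γ| ≈ 0.593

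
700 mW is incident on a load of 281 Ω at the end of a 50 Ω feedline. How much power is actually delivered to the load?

Γ = (281 − 50)/(281 + 50) = 0.698
|Γ|² = 0.487
P_refl = |Γ|²·P_inc = 341 mW, P_del = (1 − |Γ|²)·P_inc = 359 mW

P_delivered ≈ 359 mW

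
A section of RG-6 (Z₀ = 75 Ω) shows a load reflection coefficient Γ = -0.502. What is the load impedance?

Z_L ≈ 24.9 Ω

Z_L = Z_0·(1 + Γ)/(1 − Γ) = 75·(0.498)/(1.5)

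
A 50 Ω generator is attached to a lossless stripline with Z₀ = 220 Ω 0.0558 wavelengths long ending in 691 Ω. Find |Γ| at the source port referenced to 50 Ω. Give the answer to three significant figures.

βl = 2π × 0.0558 = 20.1°
tan(βl) = 0.366
Z_in = Z_0·(Z_L + jZ_0·tanβl)/(Z_0 + jZ_L·tanβl) = 338 − j308 Ω
Γ_s = (Z_in − Z_s)/(Z_in + Z_s) = (288 − j308)/(388 − j308), |Γ_s| = 0.851

|Γ| ≈ 0.851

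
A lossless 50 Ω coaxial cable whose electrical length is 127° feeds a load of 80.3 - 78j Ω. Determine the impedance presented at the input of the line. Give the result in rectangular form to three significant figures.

tan(βl) = tan(127°) = -1.33
Z_in = Z_0·(Z_L + jZ_0·tanβl)/(Z_0 + jZ_L·tanβl)
     = 50·(80.3 − j144)/(-53.5 − j107)

Z_in ≈ 39 + j57.3 Ω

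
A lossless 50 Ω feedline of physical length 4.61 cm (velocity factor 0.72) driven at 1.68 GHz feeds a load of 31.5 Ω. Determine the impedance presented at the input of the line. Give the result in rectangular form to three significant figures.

Z_in ≈ 49.5 − j23.2 Ω

λ = v/f = 0.72·c / 1.68 GHz = 0.129 m
βl = 2π·l/λ = 2π × 0.359 = 129°
tan(βl) = tan(129°) = -1.23
Z_in = Z_0·(Z_L + jZ_0·tanβl)/(Z_0 + jZ_L·tanβl)
     = 50·(31.5 − j61.6)/(50 − j38.8)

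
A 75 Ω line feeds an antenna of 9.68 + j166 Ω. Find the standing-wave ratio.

VSWR ≈ 45.8

Γ = (Z_L − Z_0)/(Z_L + Z_0) = (-65.32 + j166)/(84.68 + j166)
|Γ| = 178/186 = 0.957
VSWR = (1 + |Γ|)/(1 − |Γ|) = 1.96/0.0427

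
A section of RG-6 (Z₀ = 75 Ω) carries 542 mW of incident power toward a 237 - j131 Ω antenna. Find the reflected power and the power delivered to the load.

P_reflected ≈ 205 mW; P_delivered ≈ 337 mW

|Γ| = |(162 − j131)/(312 − j131)| = 0.616
|Γ|² = 0.379
P_refl = |Γ|²·P_inc = 205 mW, P_del = (1 − |Γ|²)·P_inc = 337 mW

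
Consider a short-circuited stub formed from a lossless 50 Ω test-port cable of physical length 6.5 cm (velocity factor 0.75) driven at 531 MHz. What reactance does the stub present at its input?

X_in ≈ 72 Ω (inductive)

λ = v/f = 0.75·c / 531 MHz = 0.424 m
βl = 2π·l/λ = 2π × 0.153 = 55.2°
tan(βl) = 1.44
For a short-circuited stub, Z_in = jZ_0·tan(βl)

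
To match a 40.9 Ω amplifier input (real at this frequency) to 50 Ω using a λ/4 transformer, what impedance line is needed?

Z_qwt ≈ 45.2 Ω

Z_qwt = √(Z_0·R_L) = √(50 × 40.9) = √2045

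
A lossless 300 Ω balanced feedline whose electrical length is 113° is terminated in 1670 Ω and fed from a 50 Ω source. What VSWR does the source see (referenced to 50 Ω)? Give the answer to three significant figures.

VSWR ≈ 6.65

tan(βl) = -2.36
Z_in = Z_0·(Z_L + jZ_0·tanβl)/(Z_0 + jZ_L·tanβl) = 63.2 + j123 Ω
Γ_s = (Z_in − Z_s)/(Z_in + Z_s) = (13.2 + j123)/(113 + j123), |Γ_s| = 0.739
VSWR = (1 + |Γ_s|)/(1 − |Γ_s|)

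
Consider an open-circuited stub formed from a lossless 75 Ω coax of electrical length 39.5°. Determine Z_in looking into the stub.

tan(βl) = 0.824
For an open-circuited stub, Z_in = −jZ_0·cot(βl) = −jZ_0/tan(βl)

Z_in ≈ −j91 Ω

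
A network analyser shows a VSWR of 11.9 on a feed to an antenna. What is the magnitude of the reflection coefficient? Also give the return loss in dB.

|Γ| = (S − 1)/(S + 1) = (11.9 − 1)/(11.9 + 1) = 10.9/12.9
RL = −20·log₁₀|Γ| = −20·log₁₀(0.845)

|Γ| ≈ 0.845; return loss ≈ 1.46 dB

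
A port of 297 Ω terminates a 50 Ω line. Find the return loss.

RL ≈ 2.95 dB

Γ = (297 − 50)/(297 + 50) = 0.712
RL = −20·log₁₀|Γ| = −20·log₁₀(0.712)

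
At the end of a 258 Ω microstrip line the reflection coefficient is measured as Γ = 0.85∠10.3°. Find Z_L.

Z_L = Z_0·(1 + Γ)/(1 − Γ) = 258·(1.84 + j0.152)/(0.164 − j0.152)

Z_L ≈ 1430 + j1570 Ω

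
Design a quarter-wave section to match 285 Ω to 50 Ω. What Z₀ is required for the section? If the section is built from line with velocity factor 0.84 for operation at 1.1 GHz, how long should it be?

Z_qwt ≈ 119 Ω; length ≈ 5.73 cm

Z_qwt = √(Z_0·R_L) = √(50 × 285) = √14250
λ = 0.84·c/f = 0.229 m, so l = λ/4 = 0.0573 m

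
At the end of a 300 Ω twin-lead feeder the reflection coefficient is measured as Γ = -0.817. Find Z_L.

Z_L = Z_0·(1 + Γ)/(1 − Γ) = 300·(0.183)/(1.82)

Z_L ≈ 30.2 Ω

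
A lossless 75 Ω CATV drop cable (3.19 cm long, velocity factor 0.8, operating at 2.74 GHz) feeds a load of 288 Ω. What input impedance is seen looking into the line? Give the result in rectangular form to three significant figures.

Z_in ≈ 32.7 + j58 Ω

λ = v/f = 0.8·c / 2.74 GHz = 0.0876 m
βl = 2π·l/λ = 2π × 0.364 = 131°
tan(βl) = tan(131°) = -1.15
Z_in = Z_0·(Z_L + jZ_0·tanβl)/(Z_0 + jZ_L·tanβl)
     = 75·(288 − j85.9)/(75 − j330)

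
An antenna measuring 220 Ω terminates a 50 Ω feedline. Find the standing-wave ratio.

Γ = (220 − 50)/(220 + 50) = 0.63
VSWR = (1 + 0.63)/(1 − 0.63)

VSWR ≈ 4.4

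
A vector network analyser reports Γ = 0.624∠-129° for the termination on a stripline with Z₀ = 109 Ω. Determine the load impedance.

Z_L = Z_0·(1 + Γ)/(1 − Γ) = 109·(0.607 − j0.485)/(1.39 + j0.485)

Z_L ≈ 30.6 − j48.6 Ω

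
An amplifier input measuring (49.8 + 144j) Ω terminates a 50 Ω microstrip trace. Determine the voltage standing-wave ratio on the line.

Γ = (Z_L − Z_0)/(Z_L + Z_0) = (-0.2 + j144)/(99.8 + j144)
|Γ| = 144/175 = 0.822
VSWR = (1 + |Γ|)/(1 − |Γ|) = 1.82/0.178

VSWR ≈ 10.2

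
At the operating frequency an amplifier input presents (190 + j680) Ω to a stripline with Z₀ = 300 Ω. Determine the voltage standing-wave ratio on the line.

Γ = (Z_L − Z_0)/(Z_L + Z_0) = (-110 + j680)/(490 + j680)
|Γ| = 689/838 = 0.822
VSWR = (1 + |Γ|)/(1 − |Γ|) = 1.82/0.178

VSWR ≈ 10.2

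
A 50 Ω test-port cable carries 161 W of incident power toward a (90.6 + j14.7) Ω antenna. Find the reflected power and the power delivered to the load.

P_reflected ≈ 15 W; P_delivered ≈ 146 W

|Γ| = |(40.6 + j14.7)/(140.6 + j14.7)| = 0.305
|Γ|² = 0.0933
P_refl = |Γ|²·P_inc = 15 W, P_del = (1 − |Γ|²)·P_inc = 146 W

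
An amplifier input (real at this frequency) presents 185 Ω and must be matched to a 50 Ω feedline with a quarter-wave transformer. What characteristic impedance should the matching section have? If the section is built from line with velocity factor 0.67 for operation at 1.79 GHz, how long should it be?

Z_qwt ≈ 96.2 Ω; length ≈ 2.81 cm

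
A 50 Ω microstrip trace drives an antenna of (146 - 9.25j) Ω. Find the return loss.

Γ = (96 − j9.25)/(196 − j9.25), |Γ| = 0.492
RL = −20·log₁₀|Γ| = −20·log₁₀(0.492)

RL ≈ 6.17 dB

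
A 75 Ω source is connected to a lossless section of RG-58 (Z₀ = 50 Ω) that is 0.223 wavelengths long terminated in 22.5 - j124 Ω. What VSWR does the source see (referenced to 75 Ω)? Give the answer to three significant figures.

βl = 2π × 0.223 = 80.3°
tan(βl) = 5.84
Z_in = Z_0·(Z_L + jZ_0·tanβl)/(Z_0 + jZ_L·tanβl) = 3.2 + j10.3 Ω
Γ_s = (Z_in − Z_s)/(Z_in + Z_s) = (-71.8 + j10.3)/(78.2 + j10.3), |Γ_s| = 0.92
VSWR = (1 + |Γ_s|)/(1 − |Γ_s|)

VSWR ≈ 23.9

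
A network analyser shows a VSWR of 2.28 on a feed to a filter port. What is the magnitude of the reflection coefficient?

|Γ| = (S − 1)/(S + 1) = (2.28 − 1)/(2.28 + 1) = 1.28/3.28

|Γ| ≈ 0.39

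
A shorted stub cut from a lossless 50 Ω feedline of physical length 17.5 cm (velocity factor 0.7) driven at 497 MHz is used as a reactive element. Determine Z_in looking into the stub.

Z_in ≈ −j29.9 Ω

λ = v/f = 0.7·c / 497 MHz = 0.423 m
βl = 2π·l/λ = 2π × 0.414 = 149°
tan(βl) = -0.598
For a shorted stub, Z_in = jZ_0·tan(βl)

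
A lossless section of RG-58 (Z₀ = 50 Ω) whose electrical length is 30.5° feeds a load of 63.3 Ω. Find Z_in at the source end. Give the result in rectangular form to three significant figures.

Z_in ≈ 54.8 − j11.4 Ω

tan(βl) = tan(30.5°) = 0.589
Z_in = Z_0·(Z_L + jZ_0·tanβl)/(Z_0 + jZ_L·tanβl)
     = 50·(63.3 + j29.5)/(50 + j37.3)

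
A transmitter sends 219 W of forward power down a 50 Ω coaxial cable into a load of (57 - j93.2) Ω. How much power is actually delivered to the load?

|Γ| = |(7 − j93.2)/(107 − j93.2)| = 0.659
|Γ|² = 0.434
P_refl = |Γ|²·P_inc = 95 W, P_del = (1 − |Γ|²)·P_inc = 124 W

P_delivered ≈ 124 W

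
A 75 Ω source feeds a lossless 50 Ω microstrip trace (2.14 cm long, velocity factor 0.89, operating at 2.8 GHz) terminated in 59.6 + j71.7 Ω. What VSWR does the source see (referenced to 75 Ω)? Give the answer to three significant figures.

λ = v/f = 0.89·c / 2.8 GHz = 0.0954 m
βl = 2π·l/λ = 2π × 0.224 = 80.8°
tan(βl) = 6.17
Z_in = Z_0·(Z_L + jZ_0·tanβl)/(Z_0 + jZ_L·tanβl) = 20.1 − j29.6 Ω
Γ_s = (Z_in − Z_s)/(Z_in + Z_s) = (-54.9 − j29.6)/(95.1 − j29.6), |Γ_s| = 0.626
VSWR = (1 + |Γ_s|)/(1 − |Γ_s|)

VSWR ≈ 4.34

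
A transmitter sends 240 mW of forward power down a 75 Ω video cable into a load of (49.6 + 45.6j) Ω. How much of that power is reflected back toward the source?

P_reflected ≈ 37.1 mW

|Γ| = |(-25.4 + j45.6)/(124.6 + j45.6)| = 0.393
|Γ|² = 0.155
P_refl = |Γ|²·P_inc = 37.1 mW, P_del = (1 − |Γ|²)·P_inc = 203 mW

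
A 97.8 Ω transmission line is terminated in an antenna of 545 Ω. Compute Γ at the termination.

Γ = 0.696

Γ = (Z_L − Z_0)/(Z_L + Z_0) = (545 − 97.8)/(545 + 97.8) = 447.2/642.8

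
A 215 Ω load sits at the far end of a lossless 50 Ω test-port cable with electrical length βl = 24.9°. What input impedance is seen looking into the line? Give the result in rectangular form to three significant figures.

Z_in ≈ 52.4 − j81.4 Ω

tan(βl) = tan(24.9°) = 0.464
Z_in = Z_0·(Z_L + jZ_0·tanβl)/(Z_0 + jZ_L·tanβl)
     = 50·(215 + j23.2)/(50 + j99.8)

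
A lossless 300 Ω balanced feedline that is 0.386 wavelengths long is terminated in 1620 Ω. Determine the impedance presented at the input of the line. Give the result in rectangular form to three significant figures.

βl = 2π × 0.386 = 139°
tan(βl) = tan(139°) = -0.871
Z_in = Z_0·(Z_L + jZ_0·tanβl)/(Z_0 + jZ_L·tanβl)
     = 300·(1620 − j261)/(300 − j1410)

Z_in ≈ 123 + j318 Ω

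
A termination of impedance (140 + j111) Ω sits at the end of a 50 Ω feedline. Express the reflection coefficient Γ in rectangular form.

Γ = (Z_L − Z_0)/(Z_L + Z_0) = (90 + j111)/(190 + j111)

Γ ≈ 0.608 + j0.229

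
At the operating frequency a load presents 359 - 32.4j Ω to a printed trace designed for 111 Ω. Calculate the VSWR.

Γ = (Z_L − Z_0)/(Z_L + Z_0) = (248 − j32.4)/(470 − j32.4)
|Γ| = 250/471 = 0.531
VSWR = (1 + |Γ|)/(1 − |Γ|) = 1.53/0.469

VSWR ≈ 3.26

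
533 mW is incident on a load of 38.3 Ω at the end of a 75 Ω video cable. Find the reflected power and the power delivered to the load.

P_reflected ≈ 55.9 mW; P_delivered ≈ 477 mW

Γ = (38.3 − 75)/(38.3 + 75) = -0.324
|Γ|² = 0.105
P_refl = |Γ|²·P_inc = 55.9 mW, P_del = (1 − |Γ|²)·P_inc = 477 mW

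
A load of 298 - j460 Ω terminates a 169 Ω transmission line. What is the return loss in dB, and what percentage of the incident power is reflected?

Γ = (129 − j460)/(467 − j460), |Γ| = 0.729
RL = −20·log₁₀(0.729) = 2.75 dB
P_refl/P_inc = |Γ|² = 0.531

RL ≈ 2.75 dB; 53.1% of incident power reflected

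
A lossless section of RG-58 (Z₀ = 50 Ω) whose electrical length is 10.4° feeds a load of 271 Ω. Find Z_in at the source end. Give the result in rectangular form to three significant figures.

Z_in ≈ 141 − j131 Ω

tan(βl) = tan(10.4°) = 0.184
Z_in = Z_0·(Z_L + jZ_0·tanβl)/(Z_0 + jZ_L·tanβl)
     = 50·(271 + j9.18)/(50 + j49.7)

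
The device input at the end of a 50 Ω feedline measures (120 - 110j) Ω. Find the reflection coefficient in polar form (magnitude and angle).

Γ = (Z_L − Z_0)/(Z_L + Z_0) = (70 − j110)/(170 − j110)
|Γ| = 130/202 = 0.644

Γ ≈ 0.644 ∠ -24.6°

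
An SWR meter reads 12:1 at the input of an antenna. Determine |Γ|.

|Γ| = (S − 1)/(S + 1) = (12 − 1)/(12 + 1) = 11/13

|Γ| ≈ 0.846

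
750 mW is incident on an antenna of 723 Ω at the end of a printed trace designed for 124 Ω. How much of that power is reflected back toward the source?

P_reflected ≈ 375 mW

Γ = (723 − 124)/(723 + 124) = 0.707
|Γ|² = 0.5
P_refl = |Γ|²·P_inc = 375 mW, P_del = (1 − |Γ|²)·P_inc = 375 mW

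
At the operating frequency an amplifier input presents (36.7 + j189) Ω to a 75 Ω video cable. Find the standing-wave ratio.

Γ = (Z_L − Z_0)/(Z_L + Z_0) = (-38.3 + j189)/(111.7 + j189)
|Γ| = 193/220 = 0.878
VSWR = (1 + |Γ|)/(1 − |Γ|) = 1.88/0.122

VSWR ≈ 15.4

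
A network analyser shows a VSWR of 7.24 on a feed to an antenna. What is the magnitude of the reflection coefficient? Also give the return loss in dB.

|Γ| = (S − 1)/(S + 1) = (7.24 − 1)/(7.24 + 1) = 6.24/8.24
RL = −20·log₁₀|Γ| = −20·log₁₀(0.757)

|Γ| ≈ 0.757; return loss ≈ 2.41 dB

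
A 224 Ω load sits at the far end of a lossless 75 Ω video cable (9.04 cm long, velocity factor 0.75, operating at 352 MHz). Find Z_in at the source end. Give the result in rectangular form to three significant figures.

Z_in ≈ 38.8 − j50.4 Ω

λ = v/f = 0.75·c / 352 MHz = 0.639 m
βl = 2π·l/λ = 2π × 0.141 = 50.9°
tan(βl) = tan(50.9°) = 1.23
Z_in = Z_0·(Z_L + jZ_0·tanβl)/(Z_0 + jZ_L·tanβl)
     = 75·(224 + j92.3)/(75 + j276)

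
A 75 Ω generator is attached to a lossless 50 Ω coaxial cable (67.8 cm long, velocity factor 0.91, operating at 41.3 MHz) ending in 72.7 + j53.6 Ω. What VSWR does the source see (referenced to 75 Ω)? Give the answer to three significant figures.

VSWR ≈ 1.87

λ = v/f = 0.91·c / 41.3 MHz = 6.61 m
βl = 2π·l/λ = 2π × 0.103 = 36.9°
tan(βl) = 0.752
Z_in = Z_0·(Z_L + jZ_0·tanβl)/(Z_0 + jZ_L·tanβl) = 92.4 − j50.1 Ω
Γ_s = (Z_in − Z_s)/(Z_in + Z_s) = (17.4 − j50.1)/(167 − j50.1), |Γ_s| = 0.304
VSWR = (1 + |Γ_s|)/(1 − |Γ_s|)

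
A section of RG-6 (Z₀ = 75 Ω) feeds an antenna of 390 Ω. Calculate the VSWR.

VSWR ≈ 5.2

For a purely resistive load, VSWR = R_L/Z_0 or Z_0/R_L (whichever > 1) = 390/75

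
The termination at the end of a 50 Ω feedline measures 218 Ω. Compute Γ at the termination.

Γ = 0.627

Γ = (Z_L − Z_0)/(Z_L + Z_0) = (218 − 50)/(218 + 50) = 168/268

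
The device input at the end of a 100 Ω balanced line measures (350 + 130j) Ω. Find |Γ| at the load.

Γ = (Z_L − Z_0)/(Z_L + Z_0) = (250 + j130)/(450 + j130)
|Γ| = 282/468

|Γ| ≈ 0.602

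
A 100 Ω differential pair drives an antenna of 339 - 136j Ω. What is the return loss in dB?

Γ = (239 − j136)/(439 − j136), |Γ| = 0.598
RL = −20·log₁₀|Γ| = −20·log₁₀(0.598)

RL ≈ 4.46 dB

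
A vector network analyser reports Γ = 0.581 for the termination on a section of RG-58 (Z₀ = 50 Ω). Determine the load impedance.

Z_L = Z_0·(1 + Γ)/(1 − Γ) = 50·(1.58)/(0.419)

Z_L ≈ 189 Ω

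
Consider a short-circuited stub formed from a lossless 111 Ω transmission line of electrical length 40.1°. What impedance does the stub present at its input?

Z_in ≈ +j93.5 Ω

tan(βl) = 0.842
For a short-circuited stub, Z_in = jZ_0·tan(βl)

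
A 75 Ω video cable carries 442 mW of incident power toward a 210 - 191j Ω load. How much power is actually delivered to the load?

P_delivered ≈ 237 mW

|Γ| = |(135 − j191)/(285 − j191)| = 0.682
|Γ|² = 0.465
P_refl = |Γ|²·P_inc = 205 mW, P_del = (1 − |Γ|²)·P_inc = 237 mW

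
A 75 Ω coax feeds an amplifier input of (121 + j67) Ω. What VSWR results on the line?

VSWR ≈ 2.29

Γ = (Z_L − Z_0)/(Z_L + Z_0) = (46 + j67)/(196 + j67)
|Γ| = 81.3/207 = 0.392
VSWR = (1 + |Γ|)/(1 − |Γ|) = 1.39/0.608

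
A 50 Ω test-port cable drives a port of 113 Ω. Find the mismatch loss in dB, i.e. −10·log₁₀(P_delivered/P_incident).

Γ = (113 − 50)/(113 + 50) = 0.387
|Γ|² = 0.149, so P_del/P_inc = 1 − |Γ|² = 0.851
ML = −10·log₁₀(1 − |Γ|²)

mismatch loss ≈ 0.703 dB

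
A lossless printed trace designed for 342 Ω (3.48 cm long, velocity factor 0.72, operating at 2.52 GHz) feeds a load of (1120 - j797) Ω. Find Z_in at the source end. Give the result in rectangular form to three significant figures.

Z_in ≈ 316 + j591 Ω

λ = v/f = 0.72·c / 2.52 GHz = 0.0857 m
βl = 2π·l/λ = 2π × 0.406 = 146°
tan(βl) = tan(146°) = -0.67
Z_in = Z_0·(Z_L + jZ_0·tanβl)/(Z_0 + jZ_L·tanβl)
     = 342·(1120 − j1030)/(-192 − j751)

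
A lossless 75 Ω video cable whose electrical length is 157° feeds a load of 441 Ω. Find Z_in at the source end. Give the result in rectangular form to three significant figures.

Z_in ≈ 72 + j148 Ω

tan(βl) = tan(157°) = -0.424
Z_in = Z_0·(Z_L + jZ_0·tanβl)/(Z_0 + jZ_L·tanβl)
     = 75·(441 − j31.8)/(75 − j187)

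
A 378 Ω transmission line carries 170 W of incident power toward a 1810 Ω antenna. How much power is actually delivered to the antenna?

P_delivered ≈ 97.2 W

Γ = (1810 − 378)/(1810 + 378) = 0.654
|Γ|² = 0.428
P_refl = |Γ|²·P_inc = 72.8 W, P_del = (1 − |Γ|²)·P_inc = 97.2 W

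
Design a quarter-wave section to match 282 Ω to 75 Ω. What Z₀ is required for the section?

Z_qwt = √(Z_0·R_L) = √(75 × 282) = √21150

Z_qwt ≈ 145 Ω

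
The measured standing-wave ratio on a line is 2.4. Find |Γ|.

|Γ| = (S − 1)/(S + 1) = (2.4 − 1)/(2.4 + 1) = 1.4/3.4

|Γ| ≈ 0.412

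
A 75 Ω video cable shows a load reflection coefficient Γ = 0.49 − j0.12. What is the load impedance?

Z_L = Z_0·(1 + Γ)/(1 − Γ) = 75·(1.49 − j0.12)/(0.51 + j0.12)

Z_L ≈ 204 − j65.6 Ω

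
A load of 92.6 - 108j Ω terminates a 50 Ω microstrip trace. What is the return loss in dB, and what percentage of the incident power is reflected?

Γ = (42.6 − j108)/(142.6 − j108), |Γ| = 0.649
RL = −20·log₁₀(0.649) = 3.75 dB
P_refl/P_inc = |Γ|² = 0.421

RL ≈ 3.75 dB; 42.1% of incident power reflected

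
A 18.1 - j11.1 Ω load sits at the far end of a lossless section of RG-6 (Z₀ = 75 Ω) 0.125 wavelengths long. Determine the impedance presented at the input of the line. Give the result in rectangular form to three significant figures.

βl = 2π × 0.125 = 45°
tan(βl) = tan(45°) = 1
Z_in = Z_0·(Z_L + jZ_0·tanβl)/(Z_0 + jZ_L·tanβl)
     = 75·(18.1 + j63.9)/(86.1 + j18.1)

Z_in ≈ 26.3 + j50.1 Ω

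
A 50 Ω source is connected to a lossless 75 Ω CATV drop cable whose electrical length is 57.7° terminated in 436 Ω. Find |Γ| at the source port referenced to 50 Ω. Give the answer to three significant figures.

tan(βl) = 1.58
Z_in = Z_0·(Z_L + jZ_0·tanβl)/(Z_0 + jZ_L·tanβl) = 17.8 − j45.5 Ω
Γ_s = (Z_in − Z_s)/(Z_in + Z_s) = (-32.2 − j45.5)/(67.8 − j45.5), |Γ_s| = 0.682

|Γ| ≈ 0.682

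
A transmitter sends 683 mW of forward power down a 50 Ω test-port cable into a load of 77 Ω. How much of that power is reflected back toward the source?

Γ = (77 − 50)/(77 + 50) = 0.213
|Γ|² = 0.0452
P_refl = |Γ|²·P_inc = 30.9 mW, P_del = (1 − |Γ|²)·P_inc = 652 mW

P_reflected ≈ 30.9 mW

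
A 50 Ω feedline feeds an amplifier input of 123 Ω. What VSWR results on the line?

Γ = (123 − 50)/(123 + 50) = 0.422
VSWR = (1 + 0.422)/(1 − 0.422)

VSWR ≈ 2.46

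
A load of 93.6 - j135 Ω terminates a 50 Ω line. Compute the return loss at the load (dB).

Γ = (43.6 − j135)/(143.6 − j135), |Γ| = 0.72
RL = −20·log₁₀|Γ| = −20·log₁₀(0.72)

RL ≈ 2.86 dB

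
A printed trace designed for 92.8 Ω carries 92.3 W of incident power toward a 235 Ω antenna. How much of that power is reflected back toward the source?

Γ = (235 − 92.8)/(235 + 92.8) = 0.434
|Γ|² = 0.188
P_refl = |Γ|²·P_inc = 17.4 W, P_del = (1 − |Γ|²)·P_inc = 74.9 W

P_reflected ≈ 17.4 W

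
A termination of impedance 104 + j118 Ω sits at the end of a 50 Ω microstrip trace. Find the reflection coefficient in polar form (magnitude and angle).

Γ = (Z_L − Z_0)/(Z_L + Z_0) = (54 + j118)/(154 + j118)
|Γ| = 130/194 = 0.669

Γ ≈ 0.669 ∠ 27.9°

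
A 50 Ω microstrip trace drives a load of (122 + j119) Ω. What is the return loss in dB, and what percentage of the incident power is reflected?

RL ≈ 3.54 dB; 44.2% of incident power reflected

Γ = (72 + j119)/(172 + j119), |Γ| = 0.665
RL = −20·log₁₀(0.665) = 3.54 dB
P_refl/P_inc = |Γ|² = 0.442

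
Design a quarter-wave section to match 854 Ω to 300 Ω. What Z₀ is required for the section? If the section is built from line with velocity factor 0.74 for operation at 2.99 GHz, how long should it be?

Z_qwt = √(Z_0·R_L) = √(300 × 854) = √256200
λ = 0.74·c/f = 0.0742 m, so l = λ/4 = 0.0186 m

Z_qwt ≈ 506 Ω; length ≈ 1.86 cm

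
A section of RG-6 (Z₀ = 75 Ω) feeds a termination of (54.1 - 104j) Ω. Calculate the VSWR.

VSWR ≈ 4.55

Γ = (Z_L − Z_0)/(Z_L + Z_0) = (-20.9 − j104)/(129.1 − j104)
|Γ| = 106/166 = 0.64
VSWR = (1 + |Γ|)/(1 − |Γ|) = 1.64/0.36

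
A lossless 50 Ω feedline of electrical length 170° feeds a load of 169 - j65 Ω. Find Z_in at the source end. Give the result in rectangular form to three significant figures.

Z_in ≈ 184 + j46.2 Ω

tan(βl) = tan(170°) = -0.176
Z_in = Z_0·(Z_L + jZ_0·tanβl)/(Z_0 + jZ_L·tanβl)
     = 50·(169 − j73.8)/(38.5 − j29.8)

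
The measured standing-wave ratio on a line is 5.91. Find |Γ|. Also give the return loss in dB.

|Γ| ≈ 0.711; return loss ≈ 2.97 dB

|Γ| = (S − 1)/(S + 1) = (5.91 − 1)/(5.91 + 1) = 4.91/6.91
RL = −20·log₁₀|Γ| = −20·log₁₀(0.711)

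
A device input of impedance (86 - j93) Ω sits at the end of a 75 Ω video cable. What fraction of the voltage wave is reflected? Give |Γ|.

Γ = (Z_L − Z_0)/(Z_L + Z_0) = (11 − j93)/(161 − j93)
|Γ| = 93.6/186

|Γ| ≈ 0.504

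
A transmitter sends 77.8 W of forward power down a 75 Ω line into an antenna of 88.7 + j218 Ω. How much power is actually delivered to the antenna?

P_delivered ≈ 27.9 W

|Γ| = |(13.7 + j218)/(163.7 + j218)| = 0.801
|Γ|² = 0.642
P_refl = |Γ|²·P_inc = 49.9 W, P_del = (1 − |Γ|²)·P_inc = 27.9 W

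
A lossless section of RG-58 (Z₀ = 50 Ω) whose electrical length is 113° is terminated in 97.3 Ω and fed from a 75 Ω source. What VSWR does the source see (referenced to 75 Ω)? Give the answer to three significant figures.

VSWR ≈ 2.71

tan(βl) = -2.36
Z_in = Z_0·(Z_L + jZ_0·tanβl)/(Z_0 + jZ_L·tanβl) = 28.9 + j14.9 Ω
Γ_s = (Z_in − Z_s)/(Z_in + Z_s) = (-46.1 + j14.9)/(104 + j14.9), |Γ_s| = 0.461
VSWR = (1 + |Γ_s|)/(1 − |Γ_s|)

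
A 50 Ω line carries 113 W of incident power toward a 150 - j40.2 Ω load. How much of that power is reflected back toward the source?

P_reflected ≈ 31.5 W

|Γ| = |(100 − j40.2)/(200 − j40.2)| = 0.528
|Γ|² = 0.279
P_refl = |Γ|²·P_inc = 31.5 W, P_del = (1 − |Γ|²)·P_inc = 81.5 W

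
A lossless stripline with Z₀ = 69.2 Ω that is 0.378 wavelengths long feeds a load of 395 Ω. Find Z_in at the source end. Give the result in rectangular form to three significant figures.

Z_in ≈ 24.4 + j67.4 Ω

βl = 2π × 0.378 = 136°
tan(βl) = tan(136°) = -0.963
Z_in = Z_0·(Z_L + jZ_0·tanβl)/(Z_0 + jZ_L·tanβl)
     = 69.2·(395 − j66.6)/(69.2 − j380)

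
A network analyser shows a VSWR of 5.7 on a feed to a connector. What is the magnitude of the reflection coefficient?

|Γ| = (S − 1)/(S + 1) = (5.7 − 1)/(5.7 + 1) = 4.7/6.7

|Γ| ≈ 0.701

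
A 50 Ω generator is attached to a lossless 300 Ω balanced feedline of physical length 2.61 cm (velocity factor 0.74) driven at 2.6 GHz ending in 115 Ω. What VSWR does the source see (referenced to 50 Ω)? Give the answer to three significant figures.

VSWR ≈ 14.1

λ = v/f = 0.74·c / 2.6 GHz = 0.0854 m
βl = 2π·l/λ = 2π × 0.306 = 110°
tan(βl) = -2.74
Z_in = Z_0·(Z_L + jZ_0·tanβl)/(Z_0 + jZ_L·tanβl) = 465 − j333 Ω
Γ_s = (Z_in − Z_s)/(Z_in + Z_s) = (415 − j333)/(515 − j333), |Γ_s| = 0.868
VSWR = (1 + |Γ_s|)/(1 − |Γ_s|)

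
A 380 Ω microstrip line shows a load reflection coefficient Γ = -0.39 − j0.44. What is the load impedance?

Z_L = Z_0·(1 + Γ)/(1 − Γ) = 380·(0.61 − j0.44)/(1.39 + j0.44)

Z_L ≈ 117 − j157 Ω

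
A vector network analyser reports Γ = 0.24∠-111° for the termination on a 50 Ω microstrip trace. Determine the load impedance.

Z_L ≈ 38.3 − j18.2 Ω

Z_L = Z_0·(1 + Γ)/(1 − Γ) = 50·(0.914 − j0.224)/(1.09 + j0.224)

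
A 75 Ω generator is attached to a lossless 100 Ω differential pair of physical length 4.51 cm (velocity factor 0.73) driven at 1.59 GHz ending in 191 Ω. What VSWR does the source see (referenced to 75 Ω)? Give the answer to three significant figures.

VSWR ≈ 1.73

λ = v/f = 0.73·c / 1.59 GHz = 0.138 m
βl = 2π·l/λ = 2π × 0.327 = 118°
tan(βl) = -1.89
Z_in = Z_0·(Z_L + jZ_0·tanβl)/(Z_0 + jZ_L·tanβl) = 62.2 + j35.7 Ω
Γ_s = (Z_in − Z_s)/(Z_in + Z_s) = (-12.8 + j35.7)/(137 + j35.7), |Γ_s| = 0.267
VSWR = (1 + |Γ_s|)/(1 − |Γ_s|)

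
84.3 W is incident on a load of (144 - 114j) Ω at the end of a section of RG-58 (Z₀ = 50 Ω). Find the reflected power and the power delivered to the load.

P_reflected ≈ 36.3 W; P_delivered ≈ 48 W

|Γ| = |(94 − j114)/(194 − j114)| = 0.657
|Γ|² = 0.431
P_refl = |Γ|²·P_inc = 36.3 W, P_del = (1 − |Γ|²)·P_inc = 48 W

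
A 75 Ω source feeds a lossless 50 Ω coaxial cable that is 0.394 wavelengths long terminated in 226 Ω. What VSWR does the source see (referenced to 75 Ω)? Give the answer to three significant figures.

βl = 2π × 0.394 = 142°
tan(βl) = -0.786
Z_in = Z_0·(Z_L + jZ_0·tanβl)/(Z_0 + jZ_L·tanβl) = 26.8 + j56.1 Ω
Γ_s = (Z_in − Z_s)/(Z_in + Z_s) = (-48.2 + j56.1)/(102 + j56.1), |Γ_s| = 0.636
VSWR = (1 + |Γ_s|)/(1 − |Γ_s|)

VSWR ≈ 4.49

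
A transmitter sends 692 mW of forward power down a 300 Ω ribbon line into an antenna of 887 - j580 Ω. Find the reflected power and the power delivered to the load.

P_reflected ≈ 270 mW; P_delivered ≈ 422 mW

|Γ| = |(587 − j580)/(1187 − j580)| = 0.625
|Γ|² = 0.39
P_refl = |Γ|²·P_inc = 270 mW, P_del = (1 − |Γ|²)·P_inc = 422 mW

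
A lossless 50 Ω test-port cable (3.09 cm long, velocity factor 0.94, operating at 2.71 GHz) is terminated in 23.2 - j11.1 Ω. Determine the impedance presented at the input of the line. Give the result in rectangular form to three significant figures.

λ = v/f = 0.94·c / 2.71 GHz = 0.104 m
βl = 2π·l/λ = 2π × 0.297 = 107°
tan(βl) = tan(107°) = -3.29
Z_in = Z_0·(Z_L + jZ_0·tanβl)/(Z_0 + jZ_L·tanβl)
     = 50·(23.2 − j176)/(13.5 − j76.4)

Z_in ≈ 114 − j4.94 Ω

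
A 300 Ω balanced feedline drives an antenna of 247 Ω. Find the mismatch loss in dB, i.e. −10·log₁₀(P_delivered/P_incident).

mismatch loss ≈ 0.041 dB

Γ = (247 − 300)/(247 + 300) = -0.0969
|Γ|² = 0.00939, so P_del/P_inc = 1 − |Γ|² = 0.991
ML = −10·log₁₀(1 − |Γ|²)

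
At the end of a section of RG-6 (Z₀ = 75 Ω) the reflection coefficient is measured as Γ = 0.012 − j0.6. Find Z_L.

Z_L ≈ 35.9 − j67.4 Ω

Z_L = Z_0·(1 + Γ)/(1 − Γ) = 75·(1.01 − j0.6)/(0.988 + j0.6)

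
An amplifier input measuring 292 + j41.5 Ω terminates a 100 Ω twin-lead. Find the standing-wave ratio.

Γ = (Z_L − Z_0)/(Z_L + Z_0) = (192 + j41.5)/(392 + j41.5)
|Γ| = 196/394 = 0.498
VSWR = (1 + |Γ|)/(1 − |Γ|) = 1.5/0.502

VSWR ≈ 2.99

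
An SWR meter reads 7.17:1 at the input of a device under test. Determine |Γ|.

|Γ| ≈ 0.755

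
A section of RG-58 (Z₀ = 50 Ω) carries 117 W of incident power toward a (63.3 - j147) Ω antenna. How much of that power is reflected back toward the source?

P_reflected ≈ 74 W

|Γ| = |(13.3 − j147)/(113.3 − j147)| = 0.795
|Γ|² = 0.632
P_refl = |Γ|²·P_inc = 74 W, P_del = (1 − |Γ|²)·P_inc = 43 W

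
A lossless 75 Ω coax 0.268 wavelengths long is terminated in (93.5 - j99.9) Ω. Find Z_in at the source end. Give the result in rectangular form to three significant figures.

Z_in ≈ 31.2 + j39 Ω

βl = 2π × 0.268 = 96.5°
tan(βl) = tan(96.5°) = -8.8
Z_in = Z_0·(Z_L + jZ_0·tanβl)/(Z_0 + jZ_L·tanβl)
     = 75·(93.5 − j760)/(-805 − j823)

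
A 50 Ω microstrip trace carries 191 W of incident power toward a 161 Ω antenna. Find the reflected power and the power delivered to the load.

P_reflected ≈ 52.9 W; P_delivered ≈ 138 W

Γ = (161 − 50)/(161 + 50) = 0.526
|Γ|² = 0.277
P_refl = |Γ|²·P_inc = 52.9 W, P_del = (1 − |Γ|²)·P_inc = 138 W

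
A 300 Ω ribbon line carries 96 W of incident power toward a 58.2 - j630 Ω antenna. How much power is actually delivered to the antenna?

|Γ| = |(-241.8 − j630)/(358.2 − j630)| = 0.931
|Γ|² = 0.867
P_refl = |Γ|²·P_inc = 83.2 W, P_del = (1 − |Γ|²)·P_inc = 12.8 W

P_delivered ≈ 12.8 W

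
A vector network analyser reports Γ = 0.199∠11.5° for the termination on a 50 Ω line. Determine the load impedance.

Z_L ≈ 73.9 + j6.11 Ω

Z_L = Z_0·(1 + Γ)/(1 − Γ) = 50·(1.2 + j0.0397)/(0.805 − j0.0397)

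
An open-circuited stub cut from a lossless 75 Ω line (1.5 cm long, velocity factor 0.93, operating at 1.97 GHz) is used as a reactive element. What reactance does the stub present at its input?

X_in ≈ -95.6 Ω (capacitive)

λ = v/f = 0.93·c / 1.97 GHz = 0.142 m
βl = 2π·l/λ = 2π × 0.106 = 38.1°
tan(βl) = 0.785
For an open-circuited stub, Z_in = −jZ_0·cot(βl) = −jZ_0/tan(βl)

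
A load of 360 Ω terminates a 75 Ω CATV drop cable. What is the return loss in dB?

RL ≈ 3.67 dB

Γ = (360 − 75)/(360 + 75) = 0.655
RL = −20·log₁₀|Γ| = −20·log₁₀(0.655)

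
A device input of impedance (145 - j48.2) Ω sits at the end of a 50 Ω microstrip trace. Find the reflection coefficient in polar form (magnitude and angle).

Γ ≈ 0.53 ∠ -13°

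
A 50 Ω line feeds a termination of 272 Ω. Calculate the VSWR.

VSWR ≈ 5.44

For a purely resistive load, VSWR = R_L/Z_0 or Z_0/R_L (whichever > 1) = 272/50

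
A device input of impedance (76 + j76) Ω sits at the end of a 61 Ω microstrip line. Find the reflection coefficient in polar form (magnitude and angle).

Γ = (Z_L − Z_0)/(Z_L + Z_0) = (15 + j76)/(137 + j76)
|Γ| = 77.5/157 = 0.494

Γ ≈ 0.494 ∠ 49.8°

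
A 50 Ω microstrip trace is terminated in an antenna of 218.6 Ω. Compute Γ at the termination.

Γ = 0.628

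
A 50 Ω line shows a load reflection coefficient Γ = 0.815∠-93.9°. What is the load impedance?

Z_L ≈ 9.46 − j45.8 Ω

Z_L = Z_0·(1 + Γ)/(1 − Γ) = 50·(0.945 − j0.813)/(1.06 + j0.813)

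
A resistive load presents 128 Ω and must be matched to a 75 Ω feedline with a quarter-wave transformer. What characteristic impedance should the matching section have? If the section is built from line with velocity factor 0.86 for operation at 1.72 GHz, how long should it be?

Z_qwt ≈ 98 Ω; length ≈ 3.75 cm

Z_qwt = √(Z_0·R_L) = √(75 × 128) = √9600
λ = 0.86·c/f = 0.15 m, so l = λ/4 = 0.0375 m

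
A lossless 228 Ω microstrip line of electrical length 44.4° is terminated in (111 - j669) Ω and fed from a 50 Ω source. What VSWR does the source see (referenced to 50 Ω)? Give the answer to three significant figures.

tan(βl) = 0.979
Z_in = Z_0·(Z_L + jZ_0·tanβl)/(Z_0 + jZ_L·tanβl) = 14.3 − j117 Ω
Γ_s = (Z_in − Z_s)/(Z_in + Z_s) = (-35.7 − j117)/(64.3 − j117), |Γ_s| = 0.916
VSWR = (1 + |Γ_s|)/(1 − |Γ_s|)

VSWR ≈ 22.9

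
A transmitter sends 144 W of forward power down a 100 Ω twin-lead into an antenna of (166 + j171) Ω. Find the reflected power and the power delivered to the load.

|Γ| = |(66 + j171)/(266 + j171)| = 0.58
|Γ|² = 0.336
P_refl = |Γ|²·P_inc = 48.4 W, P_del = (1 − |Γ|²)·P_inc = 95.6 W

P_reflected ≈ 48.4 W; P_delivered ≈ 95.6 W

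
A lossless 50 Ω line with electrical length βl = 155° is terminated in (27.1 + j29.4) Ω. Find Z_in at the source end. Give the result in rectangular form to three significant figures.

Z_in ≈ 19.6 + j8.65 Ω

tan(βl) = tan(155°) = -0.466
Z_in = Z_0·(Z_L + jZ_0·tanβl)/(Z_0 + jZ_L·tanβl)
     = 50·(27.1 + j6.08)/(63.7 − j12.6)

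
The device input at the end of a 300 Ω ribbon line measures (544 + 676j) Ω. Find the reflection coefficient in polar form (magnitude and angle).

Γ = (Z_L − Z_0)/(Z_L + Z_0) = (244 + j676)/(844 + j676)
|Γ| = 719/1080 = 0.665

Γ ≈ 0.665 ∠ 31.5°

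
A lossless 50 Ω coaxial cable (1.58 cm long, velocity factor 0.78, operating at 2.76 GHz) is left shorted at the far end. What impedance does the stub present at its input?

Z_in ≈ +j118 Ω

λ = v/f = 0.78·c / 2.76 GHz = 0.0848 m
βl = 2π·l/λ = 2π × 0.186 = 67.1°
tan(βl) = 2.37
For a shorted stub, Z_in = jZ_0·tan(βl)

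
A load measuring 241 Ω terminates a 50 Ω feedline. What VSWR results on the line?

VSWR ≈ 4.82

For a purely resistive load, VSWR = R_L/Z_0 or Z_0/R_L (whichever > 1) = 241/50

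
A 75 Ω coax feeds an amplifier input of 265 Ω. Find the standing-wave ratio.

Γ = (265 − 75)/(265 + 75) = 0.559
VSWR = (1 + 0.559)/(1 − 0.559)

VSWR ≈ 3.53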